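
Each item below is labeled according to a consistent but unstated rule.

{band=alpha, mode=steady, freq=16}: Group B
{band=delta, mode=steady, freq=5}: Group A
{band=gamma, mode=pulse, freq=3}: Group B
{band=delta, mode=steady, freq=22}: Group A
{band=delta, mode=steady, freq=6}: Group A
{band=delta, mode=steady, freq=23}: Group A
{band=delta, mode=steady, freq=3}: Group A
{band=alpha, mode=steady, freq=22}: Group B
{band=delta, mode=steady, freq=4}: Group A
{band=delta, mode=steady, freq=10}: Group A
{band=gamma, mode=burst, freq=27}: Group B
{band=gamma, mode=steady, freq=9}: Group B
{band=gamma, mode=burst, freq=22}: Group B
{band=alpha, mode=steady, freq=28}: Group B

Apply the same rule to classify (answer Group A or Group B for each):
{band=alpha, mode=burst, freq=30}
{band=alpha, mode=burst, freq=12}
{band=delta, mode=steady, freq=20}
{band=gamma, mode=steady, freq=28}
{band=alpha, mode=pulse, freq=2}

The distinguishing property — band is delta — holds for all the 'Group A' cases and none of the 'Group B' cases.
{band=alpha, mode=burst, freq=30} — band is alpha, hence Group B. {band=alpha, mode=burst, freq=12} — band is alpha, hence Group B. {band=delta, mode=steady, freq=20} — band is delta, hence Group A. {band=gamma, mode=steady, freq=28} — band is gamma, hence Group B. {band=alpha, mode=pulse, freq=2} — band is alpha, hence Group B.

Group B, Group B, Group A, Group B, Group B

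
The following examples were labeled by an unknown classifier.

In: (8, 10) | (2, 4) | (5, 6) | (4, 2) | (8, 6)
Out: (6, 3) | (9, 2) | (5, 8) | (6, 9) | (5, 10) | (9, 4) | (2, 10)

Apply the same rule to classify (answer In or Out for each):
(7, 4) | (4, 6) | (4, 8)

Out, In, Out

The classifier is using: |first − second| ≤ 2.
(7, 4): |7−4| = 3 — fails the rule, so Out. (4, 6): |4−6| = 2 — checks out, so In. (4, 8): |4−8| = 4 — fails the rule, so Out.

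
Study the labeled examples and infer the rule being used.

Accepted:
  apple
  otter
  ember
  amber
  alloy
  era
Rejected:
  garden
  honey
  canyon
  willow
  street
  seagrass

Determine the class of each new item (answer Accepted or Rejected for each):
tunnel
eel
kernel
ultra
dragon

Rejected, Accepted, Rejected, Accepted, Rejected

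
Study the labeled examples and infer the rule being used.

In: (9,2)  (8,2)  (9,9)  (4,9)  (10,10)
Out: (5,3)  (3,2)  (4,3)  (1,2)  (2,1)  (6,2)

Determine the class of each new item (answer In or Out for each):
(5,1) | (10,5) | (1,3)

The pattern is that an item is 'In' exactly when: sum ≥ 10.
(5,1) — 5+1 = 6, hence Out. (10,5) — 10+5 = 15, hence In. (1,3) — 1+3 = 4, hence Out.

Out, In, Out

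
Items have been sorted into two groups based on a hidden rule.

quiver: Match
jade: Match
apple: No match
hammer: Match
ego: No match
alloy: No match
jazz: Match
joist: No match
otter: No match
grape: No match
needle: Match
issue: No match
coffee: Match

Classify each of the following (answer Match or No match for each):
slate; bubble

No match, Match

Rule: even length. This holds for each 'Match' example and fails for each 'No match' one.
slate: No match (length 5).
bubble: Match (length 6).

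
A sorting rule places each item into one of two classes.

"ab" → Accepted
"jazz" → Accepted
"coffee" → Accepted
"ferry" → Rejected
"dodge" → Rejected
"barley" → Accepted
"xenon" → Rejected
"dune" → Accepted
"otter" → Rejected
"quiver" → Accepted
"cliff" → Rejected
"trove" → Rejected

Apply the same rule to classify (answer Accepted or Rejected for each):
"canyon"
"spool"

Accepted, Rejected

Comparing the two groups points to one rule — even length.
"canyon" — length 6, hence Accepted.
"spool" — length 5, hence Rejected.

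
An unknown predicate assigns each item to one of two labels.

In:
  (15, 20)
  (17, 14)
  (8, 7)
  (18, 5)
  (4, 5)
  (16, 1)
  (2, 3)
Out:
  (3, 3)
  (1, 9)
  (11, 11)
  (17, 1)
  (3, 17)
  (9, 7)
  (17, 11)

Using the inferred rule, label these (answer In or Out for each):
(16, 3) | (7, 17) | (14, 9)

In, Out, In

One predicate separates the groups cleanly: sum is odd.
(16, 3) — 16+3 = 19, hence In.
(7, 17) — 7+17 = 24, hence Out.
(14, 9) — 14+9 = 23, hence In.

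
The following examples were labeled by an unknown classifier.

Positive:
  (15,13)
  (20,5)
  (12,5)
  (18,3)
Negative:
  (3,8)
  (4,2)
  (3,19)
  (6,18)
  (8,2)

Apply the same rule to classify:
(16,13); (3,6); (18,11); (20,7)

One predicate separates the groups cleanly: first ≥ 12.
(16,13) → first 16 → Positive. (3,6) → first 3 → Negative. (18,11) → first 18 → Positive. (20,7) → first 20 → Positive.

Positive, Negative, Positive, Positive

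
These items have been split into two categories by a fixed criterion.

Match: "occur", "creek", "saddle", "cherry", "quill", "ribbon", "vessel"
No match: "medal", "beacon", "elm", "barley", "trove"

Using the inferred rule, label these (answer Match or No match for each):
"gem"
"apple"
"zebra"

No match, Match, No match

A rule that fits every label: has a double letter — true of each 'Match' example, false of each 'No match' one.
"gem": no doubled letter — fails the rule, so No match.
"apple": 'pp' doubled — meets the rule, so Match.
"zebra": no doubled letter — fails the rule, so No match.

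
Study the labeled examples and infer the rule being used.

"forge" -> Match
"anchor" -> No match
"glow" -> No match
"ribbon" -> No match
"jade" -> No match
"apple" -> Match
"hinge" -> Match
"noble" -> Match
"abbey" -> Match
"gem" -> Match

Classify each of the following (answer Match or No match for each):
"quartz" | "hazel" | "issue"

No match, Match, Match

The common property of the 'Match' items is: odd length. No 'No match' item has it.
"quartz" — length 6, hence No match.
"hazel" — length 5, hence Match.
"issue" — length 5, hence Match.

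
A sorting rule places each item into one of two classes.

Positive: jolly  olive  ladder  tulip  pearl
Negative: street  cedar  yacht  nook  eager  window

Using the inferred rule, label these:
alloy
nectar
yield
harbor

Positive, Negative, Positive, Negative

The simplest hypothesis consistent with all the labels is: contains 'l'.
alloy → has 'l' → Positive. nectar → no 'l' → Negative. yield → has 'l' → Positive. harbor → no 'l' → Negative.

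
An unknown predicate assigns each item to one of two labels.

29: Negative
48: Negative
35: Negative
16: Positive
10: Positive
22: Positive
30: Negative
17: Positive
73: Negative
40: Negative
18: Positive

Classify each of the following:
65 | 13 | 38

Negative, Positive, Negative

Rule: at most 22. This holds for each 'Positive' example and fails for each 'Negative' one.
65: 65 > 22, fails the rule → Negative.
13: 13 ≤ 22, has this property → Positive.
38: 38 > 22, fails the rule → Negative.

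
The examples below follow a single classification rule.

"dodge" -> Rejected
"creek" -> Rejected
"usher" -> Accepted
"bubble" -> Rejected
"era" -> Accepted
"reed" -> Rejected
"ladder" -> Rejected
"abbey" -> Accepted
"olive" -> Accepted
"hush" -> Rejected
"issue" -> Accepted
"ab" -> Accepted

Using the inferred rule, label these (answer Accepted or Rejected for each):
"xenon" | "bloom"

Rejected, Rejected

Comparing the two groups points to one rule — starts with a vowel.
Rejected: "xenon", since starts with 'x'. Rejected: "bloom", since starts with 'b'.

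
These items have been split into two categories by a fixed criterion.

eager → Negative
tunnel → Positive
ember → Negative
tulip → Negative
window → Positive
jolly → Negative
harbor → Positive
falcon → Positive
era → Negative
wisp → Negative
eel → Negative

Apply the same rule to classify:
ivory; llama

Negative, Negative

The common property of the 'Positive' items is: length 6. No 'Negative' item has it.
ivory — length 5, hence Negative.
llama — length 5, hence Negative.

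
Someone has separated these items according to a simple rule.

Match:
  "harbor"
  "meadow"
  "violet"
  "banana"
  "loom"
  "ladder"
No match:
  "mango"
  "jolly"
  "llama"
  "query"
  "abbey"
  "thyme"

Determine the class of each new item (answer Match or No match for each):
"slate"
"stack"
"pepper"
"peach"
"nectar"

The common property of the 'Match' items is: even length. No 'No match' item has it.
"slate" — length 5, hence No match. "stack" — length 5, hence No match. "pepper" — length 6, hence Match. "peach" — length 5, hence No match. "nectar" — length 6, hence Match.

No match, No match, Match, No match, Match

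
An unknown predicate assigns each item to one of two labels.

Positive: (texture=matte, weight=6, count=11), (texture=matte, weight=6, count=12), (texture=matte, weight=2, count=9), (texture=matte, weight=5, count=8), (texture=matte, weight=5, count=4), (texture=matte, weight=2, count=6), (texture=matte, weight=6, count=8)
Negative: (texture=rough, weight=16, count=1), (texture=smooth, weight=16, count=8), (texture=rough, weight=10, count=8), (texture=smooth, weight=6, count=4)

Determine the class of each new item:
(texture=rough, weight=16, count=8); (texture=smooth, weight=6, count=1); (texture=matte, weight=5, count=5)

Negative, Negative, Positive

Comparing the two groups points to one rule — texture is matte.
(texture=rough, weight=16, count=8): texture is rough — does not fit, so Negative. (texture=smooth, weight=6, count=1): texture is smooth — does not fit, so Negative. (texture=matte, weight=5, count=5): texture is matte — matches, so Positive.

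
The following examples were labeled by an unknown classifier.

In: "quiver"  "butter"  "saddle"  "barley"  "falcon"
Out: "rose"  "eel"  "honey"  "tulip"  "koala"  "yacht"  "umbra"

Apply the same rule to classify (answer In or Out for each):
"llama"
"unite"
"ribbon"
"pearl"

Out, Out, In, Out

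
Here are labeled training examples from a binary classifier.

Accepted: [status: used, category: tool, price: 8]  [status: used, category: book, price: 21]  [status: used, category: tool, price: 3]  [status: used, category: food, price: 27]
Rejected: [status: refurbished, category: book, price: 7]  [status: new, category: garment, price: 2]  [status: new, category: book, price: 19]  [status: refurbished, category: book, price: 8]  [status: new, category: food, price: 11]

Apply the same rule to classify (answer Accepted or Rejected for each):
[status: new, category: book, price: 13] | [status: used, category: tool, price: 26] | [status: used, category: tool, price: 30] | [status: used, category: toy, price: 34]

Rejected, Accepted, Accepted, Accepted

Rule: status is used. This holds for each 'Accepted' example and fails for each 'Rejected' one.
[status: new, category: book, price: 13]: status is new, fails the rule → Rejected. [status: used, category: tool, price: 26]: status is used, qualifies → Accepted. [status: used, category: tool, price: 30]: status is used, qualifies → Accepted. [status: used, category: toy, price: 34]: status is used, qualifies → Accepted.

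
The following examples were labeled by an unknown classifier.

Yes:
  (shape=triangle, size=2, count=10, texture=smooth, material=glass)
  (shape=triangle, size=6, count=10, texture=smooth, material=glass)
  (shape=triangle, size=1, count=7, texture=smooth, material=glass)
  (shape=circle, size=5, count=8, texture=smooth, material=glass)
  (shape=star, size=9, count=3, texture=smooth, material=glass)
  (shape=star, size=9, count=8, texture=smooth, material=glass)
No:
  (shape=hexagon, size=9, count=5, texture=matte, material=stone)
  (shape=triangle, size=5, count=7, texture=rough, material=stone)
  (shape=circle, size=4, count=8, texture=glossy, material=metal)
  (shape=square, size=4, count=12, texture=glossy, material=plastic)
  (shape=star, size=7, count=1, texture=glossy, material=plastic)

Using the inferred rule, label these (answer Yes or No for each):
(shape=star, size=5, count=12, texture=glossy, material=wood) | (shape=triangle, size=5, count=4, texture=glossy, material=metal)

Rule: material is glass. This holds for each 'Yes' example and fails for each 'No' one.

No, No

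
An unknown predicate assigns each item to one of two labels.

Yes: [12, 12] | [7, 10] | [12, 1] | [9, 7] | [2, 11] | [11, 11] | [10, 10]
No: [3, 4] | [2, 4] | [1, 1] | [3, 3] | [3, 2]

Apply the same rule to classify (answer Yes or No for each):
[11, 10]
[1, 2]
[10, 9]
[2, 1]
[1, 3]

Yes, No, Yes, No, No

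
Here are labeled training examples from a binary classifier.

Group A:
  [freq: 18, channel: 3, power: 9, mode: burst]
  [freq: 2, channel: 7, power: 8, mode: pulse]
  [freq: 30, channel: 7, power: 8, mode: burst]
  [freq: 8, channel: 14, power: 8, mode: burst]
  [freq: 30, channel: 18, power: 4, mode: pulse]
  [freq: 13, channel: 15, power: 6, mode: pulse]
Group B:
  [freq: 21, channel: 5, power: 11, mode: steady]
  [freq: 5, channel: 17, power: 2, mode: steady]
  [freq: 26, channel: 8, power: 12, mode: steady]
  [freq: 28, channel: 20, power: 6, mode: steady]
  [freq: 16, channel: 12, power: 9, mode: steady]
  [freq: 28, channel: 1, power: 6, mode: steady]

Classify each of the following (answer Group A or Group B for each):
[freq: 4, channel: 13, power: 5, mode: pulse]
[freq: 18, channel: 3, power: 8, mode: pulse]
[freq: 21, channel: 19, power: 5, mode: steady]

Looking at the examples, the only property every 'Group A' case has and every 'Group B' case lacks is: mode is not steady.
Group A: [freq: 4, channel: 13, power: 5, mode: pulse], since mode is pulse. Group A: [freq: 18, channel: 3, power: 8, mode: pulse], since mode is pulse. Group B: [freq: 21, channel: 19, power: 5, mode: steady], since mode is steady.

Group A, Group A, Group B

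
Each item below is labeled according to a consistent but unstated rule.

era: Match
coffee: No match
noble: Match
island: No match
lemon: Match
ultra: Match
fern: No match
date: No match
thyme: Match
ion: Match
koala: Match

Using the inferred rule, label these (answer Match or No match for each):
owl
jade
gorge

Match, No match, Match

All 'Match' examples share one property — odd length — and every 'No match' example lacks it.
owl: length 3 — meets the rule, so Match. jade: length 4 — does not satisfy this, so No match. gorge: length 5 — meets the rule, so Match.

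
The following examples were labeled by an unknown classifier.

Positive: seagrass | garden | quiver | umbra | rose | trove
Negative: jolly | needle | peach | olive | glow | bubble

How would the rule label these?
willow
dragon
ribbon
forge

Negative, Positive, Positive, Positive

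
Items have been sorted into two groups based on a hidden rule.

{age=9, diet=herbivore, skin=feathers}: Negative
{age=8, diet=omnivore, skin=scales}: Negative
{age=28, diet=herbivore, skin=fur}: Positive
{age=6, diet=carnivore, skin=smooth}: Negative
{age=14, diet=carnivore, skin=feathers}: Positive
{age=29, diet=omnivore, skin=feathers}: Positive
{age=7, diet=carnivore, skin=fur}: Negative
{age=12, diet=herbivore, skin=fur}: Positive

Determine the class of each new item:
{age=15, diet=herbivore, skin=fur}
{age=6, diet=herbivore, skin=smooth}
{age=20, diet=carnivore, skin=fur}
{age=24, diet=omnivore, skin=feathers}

'Positive' ⟺ age ≥ 12.

Positive, Negative, Positive, Positive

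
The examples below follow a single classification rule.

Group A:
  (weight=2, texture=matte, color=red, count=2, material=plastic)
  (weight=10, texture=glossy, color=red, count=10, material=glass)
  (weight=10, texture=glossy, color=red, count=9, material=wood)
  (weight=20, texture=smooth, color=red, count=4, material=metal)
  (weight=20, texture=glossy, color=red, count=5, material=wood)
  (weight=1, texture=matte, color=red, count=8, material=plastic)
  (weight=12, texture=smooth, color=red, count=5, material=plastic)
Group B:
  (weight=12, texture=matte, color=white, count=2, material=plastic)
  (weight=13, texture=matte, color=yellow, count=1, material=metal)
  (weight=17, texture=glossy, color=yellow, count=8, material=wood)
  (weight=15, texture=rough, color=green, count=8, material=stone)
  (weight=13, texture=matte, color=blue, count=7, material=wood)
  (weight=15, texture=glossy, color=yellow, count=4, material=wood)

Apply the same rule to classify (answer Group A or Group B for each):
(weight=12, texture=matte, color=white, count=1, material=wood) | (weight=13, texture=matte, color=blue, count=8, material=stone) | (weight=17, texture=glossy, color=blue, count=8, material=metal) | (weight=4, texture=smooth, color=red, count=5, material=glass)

Group B, Group B, Group B, Group A

The common property of the 'Group A' items is: color is red. No 'Group B' item has it.
(weight=12, texture=matte, color=white, count=1, material=wood) → color is white → Group B. (weight=13, texture=matte, color=blue, count=8, material=stone) → color is blue → Group B. (weight=17, texture=glossy, color=blue, count=8, material=metal) → color is blue → Group B. (weight=4, texture=smooth, color=red, count=5, material=glass) → color is red → Group A.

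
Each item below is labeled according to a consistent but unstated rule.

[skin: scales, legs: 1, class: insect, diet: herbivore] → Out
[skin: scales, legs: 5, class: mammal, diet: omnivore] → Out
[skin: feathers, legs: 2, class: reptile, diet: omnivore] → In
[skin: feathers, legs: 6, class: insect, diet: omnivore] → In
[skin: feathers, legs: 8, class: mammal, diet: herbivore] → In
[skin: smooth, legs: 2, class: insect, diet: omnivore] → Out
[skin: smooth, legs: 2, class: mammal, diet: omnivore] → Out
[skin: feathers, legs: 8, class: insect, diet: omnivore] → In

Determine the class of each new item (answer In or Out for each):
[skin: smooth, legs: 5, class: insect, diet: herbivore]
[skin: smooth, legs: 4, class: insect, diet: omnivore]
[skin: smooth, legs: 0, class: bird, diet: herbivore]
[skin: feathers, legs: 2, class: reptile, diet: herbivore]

Out, Out, Out, In

A rule that fits every label: skin is feathers — true of each 'In' example, false of each 'Out' one.
[skin: smooth, legs: 5, class: insect, diet: herbivore]: skin is smooth, fails the rule → Out.
[skin: smooth, legs: 4, class: insect, diet: omnivore]: skin is smooth, fails the rule → Out.
[skin: smooth, legs: 0, class: bird, diet: herbivore]: skin is smooth, fails the rule → Out.
[skin: feathers, legs: 2, class: reptile, diet: herbivore]: skin is feathers, has this property → In.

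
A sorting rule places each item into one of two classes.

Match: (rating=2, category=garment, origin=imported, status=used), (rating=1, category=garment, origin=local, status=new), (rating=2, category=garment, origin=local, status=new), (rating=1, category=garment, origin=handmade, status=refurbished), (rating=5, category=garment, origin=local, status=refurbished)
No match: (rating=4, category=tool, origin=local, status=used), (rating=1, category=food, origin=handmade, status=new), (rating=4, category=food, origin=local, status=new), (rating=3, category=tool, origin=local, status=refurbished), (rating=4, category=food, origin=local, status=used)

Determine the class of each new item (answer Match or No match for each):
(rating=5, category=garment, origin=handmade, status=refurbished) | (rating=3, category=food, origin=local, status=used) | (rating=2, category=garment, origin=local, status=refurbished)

The pattern is that an item is 'Match' exactly when: category is garment.
(rating=5, category=garment, origin=handmade, status=refurbished) — category is garment, hence Match.
(rating=3, category=food, origin=local, status=used) — category is food, hence No match.
(rating=2, category=garment, origin=local, status=refurbished) — category is garment, hence Match.

Match, No match, Match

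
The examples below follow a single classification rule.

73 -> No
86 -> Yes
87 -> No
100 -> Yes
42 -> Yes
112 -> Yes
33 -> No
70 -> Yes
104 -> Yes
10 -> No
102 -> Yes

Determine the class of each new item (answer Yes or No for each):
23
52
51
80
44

The distinguishing property — even AND at least 33 — holds for all the 'Yes' cases and none of the 'No' cases.
23 — 23 is odd, 23 < 33, hence No. 52 — 52 is even, 52 ≥ 33, hence Yes. 51 — 51 is odd, 51 ≥ 33, hence No. 80 — 80 is even, 80 ≥ 33, hence Yes. 44 — 44 is even, 44 ≥ 33, hence Yes.

No, Yes, No, Yes, Yes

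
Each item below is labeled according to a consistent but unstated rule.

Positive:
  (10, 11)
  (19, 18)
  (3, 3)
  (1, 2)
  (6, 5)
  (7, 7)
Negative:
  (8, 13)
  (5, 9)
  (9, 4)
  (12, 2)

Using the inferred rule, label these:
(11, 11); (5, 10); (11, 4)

Positive, Negative, Negative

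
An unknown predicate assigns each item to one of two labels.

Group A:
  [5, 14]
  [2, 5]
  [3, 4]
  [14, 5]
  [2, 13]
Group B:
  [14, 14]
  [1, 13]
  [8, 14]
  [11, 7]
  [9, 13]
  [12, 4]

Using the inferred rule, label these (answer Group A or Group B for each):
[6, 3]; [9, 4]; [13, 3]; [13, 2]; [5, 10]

Group A, Group A, Group B, Group A, Group A

Comparing the two groups points to one rule — sum is odd.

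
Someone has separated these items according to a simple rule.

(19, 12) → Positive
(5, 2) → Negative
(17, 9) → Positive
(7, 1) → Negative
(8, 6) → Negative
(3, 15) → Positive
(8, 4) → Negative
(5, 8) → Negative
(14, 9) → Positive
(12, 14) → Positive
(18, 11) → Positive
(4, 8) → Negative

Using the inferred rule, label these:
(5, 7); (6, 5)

A rule that fits every label: sum ≥ 18 — true of each 'Positive' example, false of each 'Negative' one.
(5, 7): 5+7 = 12, doesn't match → Negative.
(6, 5): 6+5 = 11, doesn't match → Negative.

Negative, Negative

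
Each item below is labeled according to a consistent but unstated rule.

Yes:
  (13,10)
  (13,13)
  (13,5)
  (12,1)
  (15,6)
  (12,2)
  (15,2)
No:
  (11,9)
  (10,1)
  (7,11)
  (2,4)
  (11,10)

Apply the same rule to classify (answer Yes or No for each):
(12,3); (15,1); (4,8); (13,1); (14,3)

Yes, Yes, No, Yes, Yes

A rule that fits every label: first ≥ 12 — true of each 'Yes' example, false of each 'No' one.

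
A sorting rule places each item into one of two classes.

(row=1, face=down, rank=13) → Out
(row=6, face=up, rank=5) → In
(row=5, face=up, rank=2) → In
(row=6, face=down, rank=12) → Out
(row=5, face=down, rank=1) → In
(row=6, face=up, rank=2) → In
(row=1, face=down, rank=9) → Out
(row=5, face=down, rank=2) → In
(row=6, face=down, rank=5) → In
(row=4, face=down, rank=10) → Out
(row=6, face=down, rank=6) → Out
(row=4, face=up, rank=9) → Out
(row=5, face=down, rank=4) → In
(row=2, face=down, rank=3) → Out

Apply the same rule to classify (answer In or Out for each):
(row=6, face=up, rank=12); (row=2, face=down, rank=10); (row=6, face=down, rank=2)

Rule: row ≥ 4 AND rank ≤ 5. This holds for each 'In' example and fails for each 'Out' one.
(row=6, face=up, rank=12) → row = 6, rank = 12 → Out.
(row=2, face=down, rank=10) → row = 2, rank = 10 → Out.
(row=6, face=down, rank=2) → row = 6, rank = 2 → In.

Out, Out, In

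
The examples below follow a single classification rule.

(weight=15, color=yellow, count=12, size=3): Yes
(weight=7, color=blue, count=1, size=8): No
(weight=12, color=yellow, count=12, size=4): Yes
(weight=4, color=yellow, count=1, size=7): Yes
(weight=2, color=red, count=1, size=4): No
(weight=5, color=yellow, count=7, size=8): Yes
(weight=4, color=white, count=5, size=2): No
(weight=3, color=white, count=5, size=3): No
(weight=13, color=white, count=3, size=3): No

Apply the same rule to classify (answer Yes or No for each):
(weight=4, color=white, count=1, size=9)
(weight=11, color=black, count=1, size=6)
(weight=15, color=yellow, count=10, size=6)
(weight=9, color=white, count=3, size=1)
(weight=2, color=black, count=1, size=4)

No, No, Yes, No, No

'Yes' ⟺ color is yellow.
(weight=4, color=white, count=1, size=9): No (color is white). (weight=11, color=black, count=1, size=6): No (color is black). (weight=15, color=yellow, count=10, size=6): Yes (color is yellow). (weight=9, color=white, count=3, size=1): No (color is white). (weight=2, color=black, count=1, size=4): No (color is black).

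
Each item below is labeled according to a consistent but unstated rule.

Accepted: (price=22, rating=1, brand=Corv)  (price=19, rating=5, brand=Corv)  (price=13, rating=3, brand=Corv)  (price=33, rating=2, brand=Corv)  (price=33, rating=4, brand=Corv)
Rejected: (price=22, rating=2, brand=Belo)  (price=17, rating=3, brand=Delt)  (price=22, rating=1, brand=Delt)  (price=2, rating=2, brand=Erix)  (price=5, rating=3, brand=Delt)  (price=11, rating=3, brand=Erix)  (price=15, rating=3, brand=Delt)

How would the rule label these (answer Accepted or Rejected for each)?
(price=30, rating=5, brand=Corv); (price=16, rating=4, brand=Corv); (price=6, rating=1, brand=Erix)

The common property of the 'Accepted' items is: brand is Corv. No 'Rejected' item has it.

Accepted, Accepted, Rejected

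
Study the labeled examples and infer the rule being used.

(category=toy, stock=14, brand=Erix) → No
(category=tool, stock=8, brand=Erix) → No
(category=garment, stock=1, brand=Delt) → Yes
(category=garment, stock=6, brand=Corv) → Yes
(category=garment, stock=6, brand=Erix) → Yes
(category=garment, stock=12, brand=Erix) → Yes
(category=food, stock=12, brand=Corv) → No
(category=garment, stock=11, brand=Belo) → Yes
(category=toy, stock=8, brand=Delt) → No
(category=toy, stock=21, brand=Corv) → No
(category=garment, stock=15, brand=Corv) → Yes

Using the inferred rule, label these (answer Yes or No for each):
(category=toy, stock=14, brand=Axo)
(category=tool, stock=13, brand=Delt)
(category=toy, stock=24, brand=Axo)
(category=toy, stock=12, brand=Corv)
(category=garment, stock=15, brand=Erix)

No, No, No, No, Yes

The classifier is using: category is garment.
(category=toy, stock=14, brand=Axo): No (category is toy). (category=tool, stock=13, brand=Delt): No (category is tool). (category=toy, stock=24, brand=Axo): No (category is toy). (category=toy, stock=12, brand=Corv): No (category is toy). (category=garment, stock=15, brand=Erix): Yes (category is garment).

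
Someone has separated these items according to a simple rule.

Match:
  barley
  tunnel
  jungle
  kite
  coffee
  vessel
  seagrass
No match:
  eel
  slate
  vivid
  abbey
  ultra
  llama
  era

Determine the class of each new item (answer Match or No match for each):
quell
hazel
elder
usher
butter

Rule: even length. This holds for each 'Match' example and fails for each 'No match' one.

No match, No match, No match, No match, Match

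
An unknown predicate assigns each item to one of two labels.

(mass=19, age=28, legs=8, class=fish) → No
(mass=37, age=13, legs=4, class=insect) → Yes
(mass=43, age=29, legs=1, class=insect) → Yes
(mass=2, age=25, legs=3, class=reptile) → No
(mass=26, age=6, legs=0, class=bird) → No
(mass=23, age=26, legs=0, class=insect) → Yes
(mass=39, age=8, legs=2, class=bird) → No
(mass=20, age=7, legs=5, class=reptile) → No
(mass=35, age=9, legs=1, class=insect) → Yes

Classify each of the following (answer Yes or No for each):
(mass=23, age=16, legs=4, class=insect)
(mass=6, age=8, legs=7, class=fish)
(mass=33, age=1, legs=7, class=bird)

A rule that fits every label: class is insect — true of each 'Yes' example, false of each 'No' one.

Yes, No, No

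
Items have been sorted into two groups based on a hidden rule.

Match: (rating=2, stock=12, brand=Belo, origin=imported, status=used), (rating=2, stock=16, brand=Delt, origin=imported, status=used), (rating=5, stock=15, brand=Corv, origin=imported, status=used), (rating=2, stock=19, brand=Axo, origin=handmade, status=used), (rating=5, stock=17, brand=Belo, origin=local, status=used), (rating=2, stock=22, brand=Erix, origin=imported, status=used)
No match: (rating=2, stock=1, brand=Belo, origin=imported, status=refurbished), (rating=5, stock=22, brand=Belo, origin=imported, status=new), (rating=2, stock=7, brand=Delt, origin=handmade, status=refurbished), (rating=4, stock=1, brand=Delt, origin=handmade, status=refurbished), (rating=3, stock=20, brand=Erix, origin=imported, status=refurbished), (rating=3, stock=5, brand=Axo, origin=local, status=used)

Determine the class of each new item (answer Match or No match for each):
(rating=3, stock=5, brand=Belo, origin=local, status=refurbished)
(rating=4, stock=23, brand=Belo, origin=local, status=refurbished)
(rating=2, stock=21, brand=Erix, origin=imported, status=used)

No match, No match, Match

Every 'Match' example satisfies: status is used AND stock ≥ 7. None of the 'No match' examples do.
(rating=3, stock=5, brand=Belo, origin=local, status=refurbished) → status is refurbished, stock = 5 → No match.
(rating=4, stock=23, brand=Belo, origin=local, status=refurbished) → status is refurbished, stock = 23 → No match.
(rating=2, stock=21, brand=Erix, origin=imported, status=used) → status is used, stock = 21 → Match.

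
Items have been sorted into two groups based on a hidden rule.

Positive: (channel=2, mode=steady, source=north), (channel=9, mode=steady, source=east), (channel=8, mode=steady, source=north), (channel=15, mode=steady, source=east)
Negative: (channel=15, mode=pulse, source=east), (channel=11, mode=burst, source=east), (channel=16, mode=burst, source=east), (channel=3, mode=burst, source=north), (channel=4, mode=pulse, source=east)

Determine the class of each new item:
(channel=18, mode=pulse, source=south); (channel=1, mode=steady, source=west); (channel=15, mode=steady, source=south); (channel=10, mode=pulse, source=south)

The classifier is using: mode is steady.
(channel=18, mode=pulse, source=south) — mode is pulse, hence Negative. (channel=1, mode=steady, source=west) — mode is steady, hence Positive. (channel=15, mode=steady, source=south) — mode is steady, hence Positive. (channel=10, mode=pulse, source=south) — mode is pulse, hence Negative.

Negative, Positive, Positive, Negative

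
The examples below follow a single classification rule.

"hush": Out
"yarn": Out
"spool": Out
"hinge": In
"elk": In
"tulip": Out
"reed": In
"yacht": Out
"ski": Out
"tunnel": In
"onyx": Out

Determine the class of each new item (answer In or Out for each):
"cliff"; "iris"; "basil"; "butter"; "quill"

Looking at the examples, the only property every 'In' case has and every 'Out' case lacks is: contains 'e'.
Out: "cliff", since no 'e'. Out: "iris", since no 'e'. Out: "basil", since no 'e'. In: "butter", since has 'e'. Out: "quill", since no 'e'.

Out, Out, Out, In, Out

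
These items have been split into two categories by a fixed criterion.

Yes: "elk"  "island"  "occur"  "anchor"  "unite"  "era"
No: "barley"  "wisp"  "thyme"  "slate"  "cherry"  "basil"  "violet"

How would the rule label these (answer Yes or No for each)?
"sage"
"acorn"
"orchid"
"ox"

No, Yes, Yes, Yes

Looking at the examples, the only property every 'Yes' case has and every 'No' case lacks is: starts with a vowel.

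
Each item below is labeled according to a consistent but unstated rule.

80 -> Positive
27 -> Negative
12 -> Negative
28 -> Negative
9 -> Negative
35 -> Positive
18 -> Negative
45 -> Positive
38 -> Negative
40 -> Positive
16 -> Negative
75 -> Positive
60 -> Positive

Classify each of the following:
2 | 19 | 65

Negative, Negative, Positive

Rule: multiple of 5. This holds for each 'Positive' example and fails for each 'Negative' one.
Negative: 2, since 2 = 5·0 + 2.
Negative: 19, since 19 = 5·3 + 4.
Positive: 65, since 65 = 5·13.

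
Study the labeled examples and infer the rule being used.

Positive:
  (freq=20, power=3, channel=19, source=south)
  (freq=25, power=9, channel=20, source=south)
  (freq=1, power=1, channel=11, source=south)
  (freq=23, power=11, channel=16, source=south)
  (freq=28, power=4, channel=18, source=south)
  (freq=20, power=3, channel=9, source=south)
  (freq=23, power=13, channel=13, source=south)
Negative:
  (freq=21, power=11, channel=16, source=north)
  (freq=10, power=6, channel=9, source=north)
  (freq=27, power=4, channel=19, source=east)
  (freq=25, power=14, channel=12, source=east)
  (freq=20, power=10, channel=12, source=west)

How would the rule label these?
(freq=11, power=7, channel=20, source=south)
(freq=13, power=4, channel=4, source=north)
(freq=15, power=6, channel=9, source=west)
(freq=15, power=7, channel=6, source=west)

Positive, Negative, Negative, Negative

Checking candidate rules against both groups, what survives is: source is south.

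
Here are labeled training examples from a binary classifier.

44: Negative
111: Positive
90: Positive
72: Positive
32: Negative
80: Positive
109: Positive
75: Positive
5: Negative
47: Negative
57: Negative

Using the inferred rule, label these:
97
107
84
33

Positive, Positive, Positive, Negative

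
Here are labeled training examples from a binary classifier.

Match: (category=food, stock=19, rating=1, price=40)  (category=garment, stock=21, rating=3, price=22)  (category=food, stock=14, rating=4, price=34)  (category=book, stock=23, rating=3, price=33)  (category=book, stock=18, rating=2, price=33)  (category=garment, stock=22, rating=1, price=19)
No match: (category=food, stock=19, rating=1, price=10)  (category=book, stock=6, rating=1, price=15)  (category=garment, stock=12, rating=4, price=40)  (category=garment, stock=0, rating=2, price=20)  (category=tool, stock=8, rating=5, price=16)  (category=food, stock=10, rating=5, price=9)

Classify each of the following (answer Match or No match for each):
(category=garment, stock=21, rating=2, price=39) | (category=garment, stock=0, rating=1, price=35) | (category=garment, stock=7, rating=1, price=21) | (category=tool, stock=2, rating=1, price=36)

A rule that fits every label: price ≥ 15 AND stock ≥ 14 — true of each 'Match' example, false of each 'No match' one.

Match, No match, No match, No match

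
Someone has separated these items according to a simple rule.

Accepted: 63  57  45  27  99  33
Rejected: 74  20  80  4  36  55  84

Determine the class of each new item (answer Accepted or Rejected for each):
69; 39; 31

Comparing the two groups points to one rule — ≡ 3 (mod 6).
69: 69 mod 6 = 3, matches → Accepted.
39: 39 mod 6 = 3, matches → Accepted.
31: 31 mod 6 = 1, does not pass → Rejected.

Accepted, Accepted, Rejected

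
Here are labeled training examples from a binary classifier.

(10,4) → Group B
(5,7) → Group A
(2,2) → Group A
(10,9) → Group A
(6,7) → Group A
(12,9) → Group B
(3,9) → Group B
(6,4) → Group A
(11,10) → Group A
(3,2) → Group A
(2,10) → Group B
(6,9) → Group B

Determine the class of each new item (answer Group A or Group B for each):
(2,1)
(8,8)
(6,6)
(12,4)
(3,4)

The simplest hypothesis consistent with all the labels is: |first − second| ≤ 2.
(2,1) → |2−1| = 1 → Group A. (8,8) → |8−8| = 0 → Group A. (6,6) → |6−6| = 0 → Group A. (12,4) → |12−4| = 8 → Group B. (3,4) → |3−4| = 1 → Group A.

Group A, Group A, Group A, Group B, Group A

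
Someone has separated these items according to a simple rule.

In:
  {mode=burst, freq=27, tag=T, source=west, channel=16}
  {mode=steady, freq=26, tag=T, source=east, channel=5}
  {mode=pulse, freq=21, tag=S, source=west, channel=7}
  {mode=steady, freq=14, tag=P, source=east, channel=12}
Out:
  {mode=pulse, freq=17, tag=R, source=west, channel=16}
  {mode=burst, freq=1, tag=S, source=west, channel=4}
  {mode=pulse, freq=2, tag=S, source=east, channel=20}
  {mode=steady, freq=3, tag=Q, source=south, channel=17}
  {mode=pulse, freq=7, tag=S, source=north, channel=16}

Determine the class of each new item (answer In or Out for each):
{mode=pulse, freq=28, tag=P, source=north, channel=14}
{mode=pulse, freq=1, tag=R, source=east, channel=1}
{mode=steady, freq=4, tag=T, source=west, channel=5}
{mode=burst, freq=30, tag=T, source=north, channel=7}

In, Out, Out, In

The simplest hypothesis consistent with all the labels is: tag is P OR freq ≥ 21.
{mode=pulse, freq=28, tag=P, source=north, channel=14}: tag is P, freq = 28, meets the rule → In.
{mode=pulse, freq=1, tag=R, source=east, channel=1}: tag is R, freq = 1, does not satisfy this → Out.
{mode=steady, freq=4, tag=T, source=west, channel=5}: tag is T, freq = 4, does not satisfy this → Out.
{mode=burst, freq=30, tag=T, source=north, channel=7}: tag is T, freq = 30, meets the rule → In.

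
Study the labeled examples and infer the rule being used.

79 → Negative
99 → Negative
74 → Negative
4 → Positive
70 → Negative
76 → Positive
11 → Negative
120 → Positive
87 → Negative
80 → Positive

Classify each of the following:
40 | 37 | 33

Every 'Positive' example satisfies: multiple of 4. None of the 'Negative' examples do.
40: 40 = 4·10 — matches, so Positive. 37: 37 = 4·9 + 1 — lacks this property, so Negative. 33: 33 = 4·8 + 1 — lacks this property, so Negative.

Positive, Negative, Negative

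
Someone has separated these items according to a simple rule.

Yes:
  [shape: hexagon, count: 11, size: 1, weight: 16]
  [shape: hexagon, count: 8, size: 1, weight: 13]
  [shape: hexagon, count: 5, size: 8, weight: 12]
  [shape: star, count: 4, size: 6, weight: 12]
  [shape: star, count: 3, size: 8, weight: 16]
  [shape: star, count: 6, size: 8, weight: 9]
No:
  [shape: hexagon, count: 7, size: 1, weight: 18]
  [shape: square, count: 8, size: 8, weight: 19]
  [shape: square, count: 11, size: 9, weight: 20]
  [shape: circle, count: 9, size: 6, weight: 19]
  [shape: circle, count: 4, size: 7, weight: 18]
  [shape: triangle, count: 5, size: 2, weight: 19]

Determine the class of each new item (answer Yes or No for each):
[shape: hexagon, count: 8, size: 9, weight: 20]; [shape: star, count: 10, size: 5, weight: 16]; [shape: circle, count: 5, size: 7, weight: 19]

No, Yes, No

The classifier is using: weight ≤ 16.
[shape: hexagon, count: 8, size: 9, weight: 20]: weight = 20, lacks this property → No. [shape: star, count: 10, size: 5, weight: 16]: weight = 16, satisfies this → Yes. [shape: circle, count: 5, size: 7, weight: 19]: weight = 19, lacks this property → No.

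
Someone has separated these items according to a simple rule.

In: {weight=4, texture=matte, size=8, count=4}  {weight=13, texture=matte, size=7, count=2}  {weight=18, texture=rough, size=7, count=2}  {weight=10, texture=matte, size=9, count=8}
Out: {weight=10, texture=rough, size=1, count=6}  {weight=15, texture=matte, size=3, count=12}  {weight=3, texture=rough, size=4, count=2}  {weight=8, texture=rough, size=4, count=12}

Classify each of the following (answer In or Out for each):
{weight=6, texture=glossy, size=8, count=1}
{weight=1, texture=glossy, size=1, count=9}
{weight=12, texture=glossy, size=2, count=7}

The common property of the 'In' items is: size ≥ 7. No 'Out' item has it.

In, Out, Out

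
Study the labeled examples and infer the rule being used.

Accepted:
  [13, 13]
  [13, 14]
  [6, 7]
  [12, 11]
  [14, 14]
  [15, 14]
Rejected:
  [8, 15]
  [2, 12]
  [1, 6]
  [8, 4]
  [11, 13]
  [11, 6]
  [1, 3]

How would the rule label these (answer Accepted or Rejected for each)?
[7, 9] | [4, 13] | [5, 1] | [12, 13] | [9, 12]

The simplest hypothesis consistent with all the labels is: |first − second| ≤ 1.
[7, 9]: |7−9| = 2, does not satisfy this → Rejected. [4, 13]: |4−13| = 9, does not satisfy this → Rejected. [5, 1]: |5−1| = 4, does not satisfy this → Rejected. [12, 13]: |12−13| = 1, checks out → Accepted. [9, 12]: |9−12| = 3, does not satisfy this → Rejected.

Rejected, Rejected, Rejected, Accepted, Rejected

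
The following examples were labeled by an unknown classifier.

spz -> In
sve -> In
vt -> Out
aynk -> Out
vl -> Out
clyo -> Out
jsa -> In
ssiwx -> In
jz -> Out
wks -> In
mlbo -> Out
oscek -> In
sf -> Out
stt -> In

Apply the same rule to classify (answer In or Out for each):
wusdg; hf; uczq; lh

In, Out, Out, Out

The distinguishing property — odd length — holds for all the 'In' cases and none of the 'Out' cases.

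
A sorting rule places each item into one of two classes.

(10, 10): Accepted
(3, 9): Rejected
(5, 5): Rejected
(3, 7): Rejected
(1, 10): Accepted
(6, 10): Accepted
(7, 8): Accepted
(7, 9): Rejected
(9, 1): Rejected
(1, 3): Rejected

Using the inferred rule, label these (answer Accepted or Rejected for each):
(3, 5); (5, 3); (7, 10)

All 'Accepted' examples share one property — second is even — and every 'Rejected' example lacks it.
(3, 5) → second 5 → Rejected. (5, 3) → second 3 → Rejected. (7, 10) → second 10 → Accepted.

Rejected, Rejected, Accepted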